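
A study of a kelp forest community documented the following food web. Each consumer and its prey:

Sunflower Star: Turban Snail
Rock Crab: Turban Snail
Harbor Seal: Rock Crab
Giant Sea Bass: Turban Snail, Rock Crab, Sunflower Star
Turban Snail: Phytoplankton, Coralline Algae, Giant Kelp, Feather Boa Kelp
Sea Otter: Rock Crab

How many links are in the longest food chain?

3 links

One longest chain: Phytoplankton → Turban Snail → Rock Crab → Harbor Seal.
It has 4 species and 3 links.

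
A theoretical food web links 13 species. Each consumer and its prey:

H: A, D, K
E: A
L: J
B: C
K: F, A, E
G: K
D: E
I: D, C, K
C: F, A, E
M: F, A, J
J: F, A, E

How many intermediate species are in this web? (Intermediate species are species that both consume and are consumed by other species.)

Intermediate species (has both prey and predators): E, D, J, C, K.
Count: 5.

5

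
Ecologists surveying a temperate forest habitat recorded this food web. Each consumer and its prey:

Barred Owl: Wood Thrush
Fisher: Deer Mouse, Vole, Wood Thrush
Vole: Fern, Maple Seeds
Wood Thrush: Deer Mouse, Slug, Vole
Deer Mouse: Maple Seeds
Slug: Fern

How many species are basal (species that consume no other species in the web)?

Basal species (no prey listed): Fern, Maple Seeds.
Count: 2.

2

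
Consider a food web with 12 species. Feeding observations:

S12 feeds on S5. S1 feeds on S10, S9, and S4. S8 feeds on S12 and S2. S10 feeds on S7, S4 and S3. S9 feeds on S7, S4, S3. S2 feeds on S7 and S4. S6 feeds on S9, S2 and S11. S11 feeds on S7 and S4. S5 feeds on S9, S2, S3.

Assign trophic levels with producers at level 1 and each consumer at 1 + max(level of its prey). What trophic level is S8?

Trophic level 5

S4 is a producer → level 1.
S2 eats S4 (level 1); other prey at levels: S7 1 → level 2.
S5 eats S2 (level 2); other prey at levels: S3 1, S9 2 → level 3.
S12 eats S5 → level 4.
S8 eats S12 (level 4); other prey at levels: S2 2 → level 5.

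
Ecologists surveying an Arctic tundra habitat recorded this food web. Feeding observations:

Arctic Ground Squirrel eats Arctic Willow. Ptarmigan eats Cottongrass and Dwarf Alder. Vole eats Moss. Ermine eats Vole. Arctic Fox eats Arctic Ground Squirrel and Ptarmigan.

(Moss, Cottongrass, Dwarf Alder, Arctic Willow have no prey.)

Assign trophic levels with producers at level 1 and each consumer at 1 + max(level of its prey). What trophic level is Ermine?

Moss is a producer → level 1.
Vole eats Moss → level 2.
Ermine eats Vole → level 3.

Trophic level 3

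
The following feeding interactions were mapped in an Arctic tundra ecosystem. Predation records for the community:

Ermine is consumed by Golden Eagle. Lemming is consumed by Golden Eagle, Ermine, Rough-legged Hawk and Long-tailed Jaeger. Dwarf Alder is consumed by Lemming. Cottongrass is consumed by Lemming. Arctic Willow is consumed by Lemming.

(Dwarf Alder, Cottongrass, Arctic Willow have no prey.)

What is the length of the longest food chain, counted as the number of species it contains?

One longest chain: Dwarf Alder → Lemming → Ermine → Golden Eagle.
It has 4 species and 3 links.

4 species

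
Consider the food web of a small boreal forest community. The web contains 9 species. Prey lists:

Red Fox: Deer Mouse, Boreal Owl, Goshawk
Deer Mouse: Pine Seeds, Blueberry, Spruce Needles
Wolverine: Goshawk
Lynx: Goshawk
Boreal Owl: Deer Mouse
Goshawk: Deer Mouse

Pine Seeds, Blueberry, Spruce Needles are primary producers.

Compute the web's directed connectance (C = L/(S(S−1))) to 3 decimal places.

The web has S = 9 species and L = 10 feeding links.
C = L / (S(S−1)) = 10 / 72 = 0.1389 ≈ 0.139.

C = 0.139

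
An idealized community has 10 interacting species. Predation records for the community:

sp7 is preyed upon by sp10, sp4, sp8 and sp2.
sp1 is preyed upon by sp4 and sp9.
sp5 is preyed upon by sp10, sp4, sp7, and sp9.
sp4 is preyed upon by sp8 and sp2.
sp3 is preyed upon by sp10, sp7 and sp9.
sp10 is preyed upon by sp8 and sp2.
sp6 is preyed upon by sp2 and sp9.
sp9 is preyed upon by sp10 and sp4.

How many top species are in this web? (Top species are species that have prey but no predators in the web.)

Top species (has prey, but nothing eats it): sp8, sp2.
Count: 2.

2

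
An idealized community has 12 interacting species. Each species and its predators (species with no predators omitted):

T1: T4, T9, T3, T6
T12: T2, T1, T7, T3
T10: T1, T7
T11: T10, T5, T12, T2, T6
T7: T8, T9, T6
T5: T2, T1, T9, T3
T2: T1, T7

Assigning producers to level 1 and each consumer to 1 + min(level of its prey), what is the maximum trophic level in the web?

Producers (level 1): T11.
Following each consumer down to its lowest-level prey: T11 → T10 → T7 → T8 (levels 1 through 4).
All prey of T8 (T7 3) are at level 3 or above, so T8 is at level 1 + 3 = 4.
Every consumer has at least one prey at level 3 or below, so none exceeds level 4.

4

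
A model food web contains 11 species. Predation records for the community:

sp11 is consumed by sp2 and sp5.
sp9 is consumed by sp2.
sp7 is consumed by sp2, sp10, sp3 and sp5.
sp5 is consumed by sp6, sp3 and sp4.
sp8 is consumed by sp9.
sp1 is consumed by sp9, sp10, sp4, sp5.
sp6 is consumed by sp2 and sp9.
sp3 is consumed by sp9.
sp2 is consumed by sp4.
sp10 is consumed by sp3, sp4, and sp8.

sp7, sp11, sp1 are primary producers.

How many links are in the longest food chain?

5 links

One longest chain: sp7 → sp5 → sp3 → sp9 → sp2 → sp4.
It has 6 species and 5 links.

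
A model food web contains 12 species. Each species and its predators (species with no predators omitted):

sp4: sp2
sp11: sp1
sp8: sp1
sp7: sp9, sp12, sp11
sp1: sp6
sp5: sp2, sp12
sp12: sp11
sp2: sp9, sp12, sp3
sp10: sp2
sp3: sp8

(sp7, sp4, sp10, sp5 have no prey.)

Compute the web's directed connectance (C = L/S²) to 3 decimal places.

C = 0.104

The web has S = 12 species and L = 15 feeding links.
C = L / S² = 15 / 144 = 0.1042 ≈ 0.104.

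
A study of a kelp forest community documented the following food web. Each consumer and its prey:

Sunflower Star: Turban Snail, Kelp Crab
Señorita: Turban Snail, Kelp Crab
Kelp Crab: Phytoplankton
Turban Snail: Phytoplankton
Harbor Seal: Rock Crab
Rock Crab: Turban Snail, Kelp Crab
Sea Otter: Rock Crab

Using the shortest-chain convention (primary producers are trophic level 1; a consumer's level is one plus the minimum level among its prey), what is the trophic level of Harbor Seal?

Trophic level 4

Phytoplankton is a producer → level 1.
Turban Snail eats Phytoplankton → level 2.
Rock Crab eats Turban Snail → level 3.
Harbor Seal eats Rock Crab → level 4.
No prey of Harbor Seal is below level 3, so 4 is the minimum.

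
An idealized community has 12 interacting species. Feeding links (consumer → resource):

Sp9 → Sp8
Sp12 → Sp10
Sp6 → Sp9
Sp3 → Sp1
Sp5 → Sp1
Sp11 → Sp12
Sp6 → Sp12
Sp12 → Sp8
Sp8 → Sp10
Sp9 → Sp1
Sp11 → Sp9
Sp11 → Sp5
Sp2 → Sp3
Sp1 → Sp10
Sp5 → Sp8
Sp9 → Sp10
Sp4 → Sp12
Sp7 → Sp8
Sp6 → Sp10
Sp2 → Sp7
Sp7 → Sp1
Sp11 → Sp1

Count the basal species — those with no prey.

Basal species (no prey listed): Sp10.
Count: 1.

1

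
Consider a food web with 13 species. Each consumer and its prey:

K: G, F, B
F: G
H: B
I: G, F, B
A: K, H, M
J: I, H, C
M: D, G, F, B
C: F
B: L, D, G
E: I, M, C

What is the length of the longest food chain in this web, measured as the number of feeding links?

3 links

One longest chain: G → F → M → E.
It has 4 species and 3 links.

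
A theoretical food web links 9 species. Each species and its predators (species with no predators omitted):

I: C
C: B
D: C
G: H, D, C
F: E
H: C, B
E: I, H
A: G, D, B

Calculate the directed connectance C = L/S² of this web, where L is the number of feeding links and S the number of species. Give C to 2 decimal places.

C = 0.17

The web has S = 9 species and L = 14 feeding links.
C = L / S² = 14 / 81 = 0.1728 ≈ 0.17.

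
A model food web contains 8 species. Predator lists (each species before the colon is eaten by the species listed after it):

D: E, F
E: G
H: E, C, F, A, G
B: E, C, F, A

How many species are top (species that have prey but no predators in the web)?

4

Top species (has prey, but nothing eats it): C, F, A, G.
Count: 4.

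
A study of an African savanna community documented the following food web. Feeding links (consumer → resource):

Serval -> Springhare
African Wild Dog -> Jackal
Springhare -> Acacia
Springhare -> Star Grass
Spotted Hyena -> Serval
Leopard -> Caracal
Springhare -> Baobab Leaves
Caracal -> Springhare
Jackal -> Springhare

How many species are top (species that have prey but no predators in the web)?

Top species (has prey, but nothing eats it): Spotted Hyena, Leopard, African Wild Dog.
Count: 3.

3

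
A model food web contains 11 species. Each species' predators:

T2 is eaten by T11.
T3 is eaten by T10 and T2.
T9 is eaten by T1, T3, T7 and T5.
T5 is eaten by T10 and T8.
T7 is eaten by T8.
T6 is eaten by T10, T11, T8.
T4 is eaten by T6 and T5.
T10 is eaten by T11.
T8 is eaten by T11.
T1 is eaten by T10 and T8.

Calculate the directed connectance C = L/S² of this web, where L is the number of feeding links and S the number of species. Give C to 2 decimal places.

The web has S = 11 species and L = 19 feeding links.
C = L / S² = 19 / 121 = 0.1570 ≈ 0.16.

C = 0.16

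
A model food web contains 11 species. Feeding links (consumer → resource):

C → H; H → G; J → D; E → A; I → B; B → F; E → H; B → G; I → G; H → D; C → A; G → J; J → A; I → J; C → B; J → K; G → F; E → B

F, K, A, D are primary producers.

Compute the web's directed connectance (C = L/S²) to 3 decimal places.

C = 0.149

The web has S = 11 species and L = 18 feeding links.
C = L / S² = 18 / 121 = 0.1488 ≈ 0.149.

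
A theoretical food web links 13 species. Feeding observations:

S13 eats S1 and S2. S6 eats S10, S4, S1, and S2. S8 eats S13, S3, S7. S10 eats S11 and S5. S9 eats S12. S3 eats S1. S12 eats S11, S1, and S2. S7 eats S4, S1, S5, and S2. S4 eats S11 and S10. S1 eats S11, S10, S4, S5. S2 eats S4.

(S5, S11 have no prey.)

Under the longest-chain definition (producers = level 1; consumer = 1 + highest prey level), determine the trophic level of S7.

S5 is a producer → level 1.
S10 eats S5 (level 1); other prey at levels: S11 1 → level 2.
S4 eats S10 (level 2); other prey at levels: S11 1 → level 3.
S1 eats S4 (level 3); other prey at levels: S5 1, S11 1, S10 2 → level 4.
S7 eats S1 (level 4); other prey at levels: S5 1, S4 3, S2 4 → level 5.

Trophic level 5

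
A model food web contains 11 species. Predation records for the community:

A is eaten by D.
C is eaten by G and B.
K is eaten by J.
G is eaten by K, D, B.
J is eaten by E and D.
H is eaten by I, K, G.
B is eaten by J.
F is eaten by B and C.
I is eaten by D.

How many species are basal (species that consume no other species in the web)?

3

Basal species (no prey listed): H, A, F.
Count: 3.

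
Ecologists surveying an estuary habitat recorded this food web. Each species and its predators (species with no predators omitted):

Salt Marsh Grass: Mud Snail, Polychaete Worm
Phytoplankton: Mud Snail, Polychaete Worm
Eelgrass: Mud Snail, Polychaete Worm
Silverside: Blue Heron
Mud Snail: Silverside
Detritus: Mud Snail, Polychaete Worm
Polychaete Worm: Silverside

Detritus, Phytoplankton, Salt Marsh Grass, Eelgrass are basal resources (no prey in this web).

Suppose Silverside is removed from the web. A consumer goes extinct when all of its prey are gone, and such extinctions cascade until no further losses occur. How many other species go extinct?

1

Remove Silverside.
Round 1: Blue Heron (all prey gone) → extinct.
No further losses. Total secondary extinctions: 1.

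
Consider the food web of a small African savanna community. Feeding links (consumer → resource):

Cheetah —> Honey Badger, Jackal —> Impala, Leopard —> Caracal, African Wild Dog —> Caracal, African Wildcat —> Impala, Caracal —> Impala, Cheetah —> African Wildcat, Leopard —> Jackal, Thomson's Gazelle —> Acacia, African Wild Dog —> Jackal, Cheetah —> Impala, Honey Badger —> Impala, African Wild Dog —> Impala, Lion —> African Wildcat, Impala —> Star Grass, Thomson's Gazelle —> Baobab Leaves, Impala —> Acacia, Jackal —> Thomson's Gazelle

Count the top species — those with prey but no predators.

Top species (has prey, but nothing eats it): Lion, Cheetah, African Wild Dog, Leopard.
Count: 4.

4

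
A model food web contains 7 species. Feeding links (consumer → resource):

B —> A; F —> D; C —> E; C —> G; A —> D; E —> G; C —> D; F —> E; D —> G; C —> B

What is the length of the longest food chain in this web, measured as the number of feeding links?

One longest chain: G → D → A → B → C.
It has 5 species and 4 links.

4 links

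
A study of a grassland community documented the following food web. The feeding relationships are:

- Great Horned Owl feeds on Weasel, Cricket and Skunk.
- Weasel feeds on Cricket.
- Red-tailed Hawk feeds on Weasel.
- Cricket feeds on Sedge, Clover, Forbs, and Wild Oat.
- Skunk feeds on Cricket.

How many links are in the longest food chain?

One longest chain: Sedge → Cricket → Weasel → Red-tailed Hawk.
It has 4 species and 3 links.

3 links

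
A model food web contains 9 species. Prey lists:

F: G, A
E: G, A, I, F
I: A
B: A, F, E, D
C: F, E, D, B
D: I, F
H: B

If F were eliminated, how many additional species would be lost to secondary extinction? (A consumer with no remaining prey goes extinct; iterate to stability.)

Remove F.
Every predator of it retains at least one other prey: E still has G, A, I; D still has I; B still has A, E, D; C still has E, D, B.
No consumer loses all prey, so no secondary extinctions occur.

0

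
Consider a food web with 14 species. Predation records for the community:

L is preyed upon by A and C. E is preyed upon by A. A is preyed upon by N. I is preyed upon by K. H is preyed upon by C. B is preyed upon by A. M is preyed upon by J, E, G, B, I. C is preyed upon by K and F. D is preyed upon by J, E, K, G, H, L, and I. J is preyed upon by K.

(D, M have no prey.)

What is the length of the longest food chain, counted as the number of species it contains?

4 species

One longest chain: D → L → C → K.
It has 4 species and 3 links.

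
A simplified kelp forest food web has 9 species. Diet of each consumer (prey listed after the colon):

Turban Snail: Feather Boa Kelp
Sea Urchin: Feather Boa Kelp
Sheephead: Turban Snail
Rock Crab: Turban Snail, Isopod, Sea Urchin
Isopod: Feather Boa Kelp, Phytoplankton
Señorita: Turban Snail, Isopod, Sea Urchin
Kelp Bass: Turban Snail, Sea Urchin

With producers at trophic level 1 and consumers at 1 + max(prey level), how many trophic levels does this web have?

3

Producers (level 1): Feather Boa Kelp, Phytoplankton.
Feather Boa Kelp → Turban Snail → Rock Crab gives Rock Crab level 3.
No species has a prey at level 3, so no species reaches level 4.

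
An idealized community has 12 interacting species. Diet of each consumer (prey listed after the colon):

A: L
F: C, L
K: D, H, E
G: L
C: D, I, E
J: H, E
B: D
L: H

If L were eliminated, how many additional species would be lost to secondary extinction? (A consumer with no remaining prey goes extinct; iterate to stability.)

Remove L.
Round 1: A (all prey gone), G (all prey gone) → extinct.
No further losses. Total secondary extinctions: 2.

2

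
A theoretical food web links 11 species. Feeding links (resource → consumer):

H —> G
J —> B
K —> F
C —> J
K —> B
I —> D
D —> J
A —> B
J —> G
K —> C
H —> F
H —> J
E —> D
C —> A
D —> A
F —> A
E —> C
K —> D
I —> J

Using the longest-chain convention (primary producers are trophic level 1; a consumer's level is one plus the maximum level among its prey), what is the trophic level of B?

E is a producer → level 1.
C eats E (level 1); other prey at levels: K 1 → level 2.
J eats C (level 2); other prey at levels: H 1, I 1, D 2 → level 3.
B eats J (level 3); other prey at levels: K 1, A 3 → level 4.

Trophic level 4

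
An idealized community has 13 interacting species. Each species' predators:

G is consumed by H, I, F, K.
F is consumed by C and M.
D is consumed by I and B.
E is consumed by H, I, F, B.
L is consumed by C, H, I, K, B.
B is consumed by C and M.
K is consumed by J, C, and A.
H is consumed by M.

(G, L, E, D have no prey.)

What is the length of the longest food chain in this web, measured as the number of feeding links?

2 links

One longest chain: G → K → C.
It has 3 species and 2 links.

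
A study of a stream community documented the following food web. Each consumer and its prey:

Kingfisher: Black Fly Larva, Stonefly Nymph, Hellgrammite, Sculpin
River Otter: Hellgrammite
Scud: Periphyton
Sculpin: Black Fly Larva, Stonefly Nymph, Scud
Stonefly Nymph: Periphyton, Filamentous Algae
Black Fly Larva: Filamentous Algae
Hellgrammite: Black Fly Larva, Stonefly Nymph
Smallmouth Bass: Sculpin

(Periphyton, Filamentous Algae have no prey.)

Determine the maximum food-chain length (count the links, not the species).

3 links

One longest chain: Filamentous Algae → Black Fly Larva → Sculpin → Smallmouth Bass.
It has 4 species and 3 links.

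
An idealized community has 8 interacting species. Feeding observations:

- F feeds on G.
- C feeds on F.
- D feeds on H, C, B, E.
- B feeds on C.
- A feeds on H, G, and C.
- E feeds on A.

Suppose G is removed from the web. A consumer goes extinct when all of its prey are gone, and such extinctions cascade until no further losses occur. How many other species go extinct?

3

Remove G.
Round 1: F (all prey gone) → extinct.
Round 2: C (all prey gone) → extinct.
Round 3: B (all prey gone) → extinct.
No further losses. Total secondary extinctions: 3.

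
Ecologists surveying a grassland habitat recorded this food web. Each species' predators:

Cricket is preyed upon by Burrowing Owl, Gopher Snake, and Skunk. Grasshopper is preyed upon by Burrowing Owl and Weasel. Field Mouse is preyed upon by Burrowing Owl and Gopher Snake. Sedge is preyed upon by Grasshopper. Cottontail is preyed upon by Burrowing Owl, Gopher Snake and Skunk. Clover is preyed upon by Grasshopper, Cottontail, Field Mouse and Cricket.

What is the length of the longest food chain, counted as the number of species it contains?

3 species

One longest chain: Clover → Cottontail → Skunk.
It has 3 species and 2 links.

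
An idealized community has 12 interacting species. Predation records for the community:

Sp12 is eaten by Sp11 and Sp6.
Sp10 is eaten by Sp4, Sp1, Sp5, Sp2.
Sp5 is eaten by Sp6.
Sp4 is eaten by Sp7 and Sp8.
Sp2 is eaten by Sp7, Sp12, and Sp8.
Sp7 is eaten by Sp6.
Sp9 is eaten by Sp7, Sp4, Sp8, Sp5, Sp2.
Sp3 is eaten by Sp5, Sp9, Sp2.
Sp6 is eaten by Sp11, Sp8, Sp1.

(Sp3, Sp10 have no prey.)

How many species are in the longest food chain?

One longest chain: Sp3 → Sp9 → Sp2 → Sp12 → Sp6 → Sp11.
It has 6 species and 5 links.

6 species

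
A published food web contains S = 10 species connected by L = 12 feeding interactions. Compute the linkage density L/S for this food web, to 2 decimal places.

There are L = 12 links among S = 10 species.
L/S = 12/10 = 1.2000 ≈ 1.20.

L/S = 1.20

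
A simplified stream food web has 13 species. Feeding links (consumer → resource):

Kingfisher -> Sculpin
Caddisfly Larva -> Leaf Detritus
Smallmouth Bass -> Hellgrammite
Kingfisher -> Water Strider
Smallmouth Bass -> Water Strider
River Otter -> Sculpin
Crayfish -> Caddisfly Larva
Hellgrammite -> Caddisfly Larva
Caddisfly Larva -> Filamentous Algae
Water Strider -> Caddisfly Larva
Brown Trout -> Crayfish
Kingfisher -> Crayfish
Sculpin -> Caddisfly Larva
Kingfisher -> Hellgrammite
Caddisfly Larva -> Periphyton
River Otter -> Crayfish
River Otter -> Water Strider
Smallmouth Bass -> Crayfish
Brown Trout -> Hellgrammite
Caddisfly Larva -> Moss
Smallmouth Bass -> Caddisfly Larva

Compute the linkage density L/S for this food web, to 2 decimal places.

L/S = 1.62

There are L = 21 links among S = 13 species.
L/S = 21/13 = 1.6154 ≈ 1.62.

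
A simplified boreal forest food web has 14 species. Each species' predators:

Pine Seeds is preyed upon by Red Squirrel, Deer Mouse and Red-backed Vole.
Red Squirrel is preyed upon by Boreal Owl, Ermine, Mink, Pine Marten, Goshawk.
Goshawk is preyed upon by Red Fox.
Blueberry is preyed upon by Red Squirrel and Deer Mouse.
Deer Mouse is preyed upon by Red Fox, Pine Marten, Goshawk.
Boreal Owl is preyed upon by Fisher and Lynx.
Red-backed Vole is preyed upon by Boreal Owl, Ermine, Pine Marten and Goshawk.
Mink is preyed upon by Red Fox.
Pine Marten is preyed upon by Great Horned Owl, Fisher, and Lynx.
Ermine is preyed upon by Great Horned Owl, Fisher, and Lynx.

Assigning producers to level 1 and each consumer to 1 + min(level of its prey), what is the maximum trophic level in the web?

Producers (level 1): Pine Seeds, Blueberry.
Following each consumer down to its lowest-level prey: Pine Seeds → Red-backed Vole → Ermine → Great Horned Owl (levels 1 through 4).
All prey of Great Horned Owl (Ermine 3, Pine Marten 3) are at level 3 or above, so Great Horned Owl is at level 1 + 3 = 4.
Every consumer has at least one prey at level 3 or below, so none exceeds level 4.

4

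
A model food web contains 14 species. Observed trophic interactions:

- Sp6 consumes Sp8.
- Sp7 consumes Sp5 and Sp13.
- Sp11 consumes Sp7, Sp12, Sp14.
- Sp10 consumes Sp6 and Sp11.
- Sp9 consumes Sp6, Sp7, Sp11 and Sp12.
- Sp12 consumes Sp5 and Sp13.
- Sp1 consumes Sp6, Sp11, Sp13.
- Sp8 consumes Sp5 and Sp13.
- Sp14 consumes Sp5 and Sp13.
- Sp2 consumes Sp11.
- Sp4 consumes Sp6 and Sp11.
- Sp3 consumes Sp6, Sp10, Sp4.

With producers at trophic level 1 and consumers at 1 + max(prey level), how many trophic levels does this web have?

5

Producers (level 1): Sp13, Sp5.
Sp13 → Sp7 → Sp11 → Sp10 → Sp3 gives Sp3 level 5.
No species has a prey at level 5, so no species reaches level 6.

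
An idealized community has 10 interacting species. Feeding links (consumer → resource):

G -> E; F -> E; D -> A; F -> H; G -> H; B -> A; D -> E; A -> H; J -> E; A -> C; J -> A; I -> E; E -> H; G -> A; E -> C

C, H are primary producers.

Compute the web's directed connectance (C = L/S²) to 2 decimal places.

C = 0.15

The web has S = 10 species and L = 15 feeding links.
C = L / S² = 15 / 100 = 0.1500 ≈ 0.15.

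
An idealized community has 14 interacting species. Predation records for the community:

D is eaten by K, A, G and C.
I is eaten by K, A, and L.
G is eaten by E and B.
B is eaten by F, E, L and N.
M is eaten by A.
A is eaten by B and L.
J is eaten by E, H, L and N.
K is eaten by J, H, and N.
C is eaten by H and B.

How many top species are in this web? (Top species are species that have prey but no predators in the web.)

5

Top species (has prey, but nothing eats it): E, H, L, N, F.
Count: 5.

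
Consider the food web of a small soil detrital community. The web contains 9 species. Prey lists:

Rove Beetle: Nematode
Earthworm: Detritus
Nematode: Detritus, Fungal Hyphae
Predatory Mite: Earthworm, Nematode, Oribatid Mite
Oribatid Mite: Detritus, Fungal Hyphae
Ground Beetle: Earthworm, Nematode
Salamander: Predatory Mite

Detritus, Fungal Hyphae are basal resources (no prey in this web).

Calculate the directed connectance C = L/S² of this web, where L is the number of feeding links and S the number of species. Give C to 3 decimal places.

C = 0.148

The web has S = 9 species and L = 12 feeding links.
C = L / S² = 12 / 81 = 0.1481 ≈ 0.148.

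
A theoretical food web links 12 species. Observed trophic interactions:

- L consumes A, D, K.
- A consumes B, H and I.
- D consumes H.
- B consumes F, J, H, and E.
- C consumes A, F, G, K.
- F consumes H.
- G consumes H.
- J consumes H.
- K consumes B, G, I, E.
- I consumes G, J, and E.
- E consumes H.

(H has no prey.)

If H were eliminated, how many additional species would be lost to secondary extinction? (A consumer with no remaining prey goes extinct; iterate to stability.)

Remove H.
Round 1: D (all prey gone), E (all prey gone), G (all prey gone), J (all prey gone), F (all prey gone) → extinct.
Round 2: B (all prey gone), I (all prey gone) → extinct.
Round 3: K (all prey gone), A (all prey gone) → extinct.
Round 4: L (all prey gone), C (all prey gone) → extinct.
No further losses. Total secondary extinctions: 11.

11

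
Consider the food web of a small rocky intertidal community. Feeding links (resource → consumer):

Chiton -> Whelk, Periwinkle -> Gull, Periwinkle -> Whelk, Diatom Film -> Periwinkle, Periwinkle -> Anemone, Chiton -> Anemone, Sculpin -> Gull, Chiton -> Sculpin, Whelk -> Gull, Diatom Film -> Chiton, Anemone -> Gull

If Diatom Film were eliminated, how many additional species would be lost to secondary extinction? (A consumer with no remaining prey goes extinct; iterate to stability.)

6

Remove Diatom Film.
Round 1: Periwinkle (all prey gone), Chiton (all prey gone) → extinct.
Round 2: Anemone (all prey gone), Sculpin (all prey gone), Whelk (all prey gone) → extinct.
Round 3: Gull (all prey gone) → extinct.
No further losses. Total secondary extinctions: 6.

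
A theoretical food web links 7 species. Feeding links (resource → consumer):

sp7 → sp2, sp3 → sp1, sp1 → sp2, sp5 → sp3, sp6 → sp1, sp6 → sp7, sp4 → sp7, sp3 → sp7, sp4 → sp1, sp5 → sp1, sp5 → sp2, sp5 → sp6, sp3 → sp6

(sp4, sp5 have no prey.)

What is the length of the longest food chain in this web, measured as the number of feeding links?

One longest chain: sp5 → sp3 → sp6 → sp1 → sp2.
It has 5 species and 4 links.

4 links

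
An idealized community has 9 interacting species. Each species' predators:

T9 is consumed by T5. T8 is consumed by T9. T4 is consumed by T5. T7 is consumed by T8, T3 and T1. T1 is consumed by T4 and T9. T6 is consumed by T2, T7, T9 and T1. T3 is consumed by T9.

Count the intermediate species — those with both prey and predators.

Intermediate species (has both prey and predators): T7, T1, T8, T3, T9, T4.
Count: 6.

6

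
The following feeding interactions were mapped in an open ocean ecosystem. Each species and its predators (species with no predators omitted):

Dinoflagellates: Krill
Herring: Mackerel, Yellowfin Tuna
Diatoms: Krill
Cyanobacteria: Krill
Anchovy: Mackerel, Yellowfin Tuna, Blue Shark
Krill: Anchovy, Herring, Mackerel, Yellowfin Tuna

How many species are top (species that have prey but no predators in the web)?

3

Top species (has prey, but nothing eats it): Mackerel, Yellowfin Tuna, Blue Shark.
Count: 3.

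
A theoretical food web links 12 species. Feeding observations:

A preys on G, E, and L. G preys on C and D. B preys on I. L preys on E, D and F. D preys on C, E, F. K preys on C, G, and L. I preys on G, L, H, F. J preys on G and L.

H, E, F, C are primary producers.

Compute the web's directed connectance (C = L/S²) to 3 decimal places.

The web has S = 12 species and L = 21 feeding links.
C = L / S² = 21 / 144 = 0.1458 ≈ 0.146.

C = 0.146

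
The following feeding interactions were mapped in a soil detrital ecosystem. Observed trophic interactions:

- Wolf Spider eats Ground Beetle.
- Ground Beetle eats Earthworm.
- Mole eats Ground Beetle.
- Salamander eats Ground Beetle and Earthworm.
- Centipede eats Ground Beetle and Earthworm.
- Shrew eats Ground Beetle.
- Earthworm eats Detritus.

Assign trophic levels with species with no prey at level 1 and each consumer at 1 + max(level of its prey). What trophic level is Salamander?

Trophic level 4

Detritus has no prey (basal) → level 1.
Earthworm eats Detritus → level 2.
Ground Beetle eats Earthworm → level 3.
Salamander eats Ground Beetle (level 3); other prey at levels: Earthworm 2 → level 4.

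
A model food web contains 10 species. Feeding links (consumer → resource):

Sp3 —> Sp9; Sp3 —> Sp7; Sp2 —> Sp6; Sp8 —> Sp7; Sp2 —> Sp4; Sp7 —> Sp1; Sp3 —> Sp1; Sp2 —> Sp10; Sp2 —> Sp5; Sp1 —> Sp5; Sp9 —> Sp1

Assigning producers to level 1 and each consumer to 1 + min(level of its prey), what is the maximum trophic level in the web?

Producers (level 1): Sp10, Sp5, Sp4, Sp6.
Following each consumer down to its lowest-level prey: Sp5 → Sp1 → Sp7 → Sp8 (levels 1 through 4).
All prey of Sp8 (Sp7 3) are at level 3 or above, so Sp8 is at level 1 + 3 = 4.
Every consumer has at least one prey at level 3 or below, so none exceeds level 4.

4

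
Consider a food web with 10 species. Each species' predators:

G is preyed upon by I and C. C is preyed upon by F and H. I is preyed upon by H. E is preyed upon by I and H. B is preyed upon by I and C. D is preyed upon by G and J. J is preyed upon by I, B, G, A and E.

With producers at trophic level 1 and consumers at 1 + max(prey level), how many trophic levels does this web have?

Producers (level 1): D.
D → J → G → C → F gives F level 5.
No species has a prey at level 5, so no species reaches level 6.

5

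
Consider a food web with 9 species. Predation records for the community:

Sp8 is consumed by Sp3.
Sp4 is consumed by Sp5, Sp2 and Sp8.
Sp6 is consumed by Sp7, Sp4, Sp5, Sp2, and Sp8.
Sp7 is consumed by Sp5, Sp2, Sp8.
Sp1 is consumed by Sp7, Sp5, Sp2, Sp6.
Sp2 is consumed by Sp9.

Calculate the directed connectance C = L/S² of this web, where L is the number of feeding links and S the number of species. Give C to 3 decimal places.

C = 0.210

The web has S = 9 species and L = 17 feeding links.
C = L / S² = 17 / 81 = 0.2099 ≈ 0.210.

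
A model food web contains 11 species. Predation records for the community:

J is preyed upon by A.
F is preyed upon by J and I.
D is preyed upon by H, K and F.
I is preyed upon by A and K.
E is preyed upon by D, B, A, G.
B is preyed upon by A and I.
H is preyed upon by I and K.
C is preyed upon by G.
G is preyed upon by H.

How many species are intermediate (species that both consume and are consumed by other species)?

Intermediate species (has both prey and predators): G, B, D, F, H, I, J.
Count: 7.

7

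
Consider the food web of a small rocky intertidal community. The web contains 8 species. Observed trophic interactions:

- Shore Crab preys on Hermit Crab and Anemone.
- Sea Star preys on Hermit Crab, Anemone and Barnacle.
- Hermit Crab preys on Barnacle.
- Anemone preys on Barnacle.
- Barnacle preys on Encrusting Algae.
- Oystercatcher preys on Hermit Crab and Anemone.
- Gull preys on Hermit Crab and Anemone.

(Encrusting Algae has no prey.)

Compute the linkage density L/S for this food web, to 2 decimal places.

There are L = 12 links among S = 8 species.
L/S = 12/8 = 1.5000 ≈ 1.50.

L/S = 1.50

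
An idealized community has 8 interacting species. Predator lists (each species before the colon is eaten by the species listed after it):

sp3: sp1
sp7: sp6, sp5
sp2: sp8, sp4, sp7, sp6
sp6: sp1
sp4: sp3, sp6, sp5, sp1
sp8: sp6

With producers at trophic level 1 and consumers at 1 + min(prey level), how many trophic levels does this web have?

Producers (level 1): sp2.
Following each consumer down to its lowest-level prey: sp2 → sp4 → sp3 (levels 1 through 3).
All prey of sp3 (sp4 2) are at level 2 or above, so sp3 is at level 1 + 2 = 3.
Every consumer has at least one prey at level 2 or below, so none exceeds level 3.

3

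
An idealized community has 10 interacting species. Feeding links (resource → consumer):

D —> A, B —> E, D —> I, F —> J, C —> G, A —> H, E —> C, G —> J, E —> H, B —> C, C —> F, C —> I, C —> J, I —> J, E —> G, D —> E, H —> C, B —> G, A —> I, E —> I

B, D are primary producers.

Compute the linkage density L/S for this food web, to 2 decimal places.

L/S = 2.00

There are L = 20 links among S = 10 species.
L/S = 20/10 = 2.0000 ≈ 2.00.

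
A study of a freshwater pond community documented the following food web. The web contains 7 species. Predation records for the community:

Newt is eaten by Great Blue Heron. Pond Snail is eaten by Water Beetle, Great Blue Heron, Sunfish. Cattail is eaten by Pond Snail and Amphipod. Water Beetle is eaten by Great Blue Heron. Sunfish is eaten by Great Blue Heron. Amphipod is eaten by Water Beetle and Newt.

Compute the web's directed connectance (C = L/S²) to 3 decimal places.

C = 0.204

The web has S = 7 species and L = 10 feeding links.
C = L / S² = 10 / 49 = 0.2041 ≈ 0.204.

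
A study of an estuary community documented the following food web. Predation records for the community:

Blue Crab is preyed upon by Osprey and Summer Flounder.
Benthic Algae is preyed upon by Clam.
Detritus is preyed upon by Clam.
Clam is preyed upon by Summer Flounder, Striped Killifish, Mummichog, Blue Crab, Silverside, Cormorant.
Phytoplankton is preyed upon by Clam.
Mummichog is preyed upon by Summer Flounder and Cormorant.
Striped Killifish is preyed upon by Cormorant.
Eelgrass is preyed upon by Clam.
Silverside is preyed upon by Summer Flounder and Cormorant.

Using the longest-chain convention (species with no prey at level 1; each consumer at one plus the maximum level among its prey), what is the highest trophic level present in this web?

4

Basal resources (level 1): Phytoplankton, Eelgrass, Detritus, Benthic Algae.
Phytoplankton → Clam → Silverside → Cormorant gives Cormorant level 4.
No species has a prey at level 4, so no species reaches level 5.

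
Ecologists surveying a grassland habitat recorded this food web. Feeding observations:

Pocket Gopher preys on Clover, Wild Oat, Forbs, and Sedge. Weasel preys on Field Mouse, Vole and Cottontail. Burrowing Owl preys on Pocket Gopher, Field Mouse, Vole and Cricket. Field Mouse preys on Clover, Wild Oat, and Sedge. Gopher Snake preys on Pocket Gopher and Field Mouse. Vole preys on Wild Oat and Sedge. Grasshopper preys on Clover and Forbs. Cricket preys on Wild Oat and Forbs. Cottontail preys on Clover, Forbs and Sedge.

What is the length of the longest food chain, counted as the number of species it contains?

3 species

One longest chain: Sedge → Pocket Gopher → Burrowing Owl.
It has 3 species and 2 links.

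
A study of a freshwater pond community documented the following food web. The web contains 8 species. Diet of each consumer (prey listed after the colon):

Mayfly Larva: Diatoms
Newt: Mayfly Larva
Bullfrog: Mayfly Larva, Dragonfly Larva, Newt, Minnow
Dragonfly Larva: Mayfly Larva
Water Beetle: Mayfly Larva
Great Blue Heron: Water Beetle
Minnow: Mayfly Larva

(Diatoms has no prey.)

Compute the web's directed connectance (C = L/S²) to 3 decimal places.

C = 0.156

The web has S = 8 species and L = 10 feeding links.
C = L / S² = 10 / 64 = 0.1562 ≈ 0.156.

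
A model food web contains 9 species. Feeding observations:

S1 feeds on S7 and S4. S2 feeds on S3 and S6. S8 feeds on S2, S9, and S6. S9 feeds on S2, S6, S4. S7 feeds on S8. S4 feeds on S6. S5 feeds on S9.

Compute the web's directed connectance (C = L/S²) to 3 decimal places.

C = 0.160

The web has S = 9 species and L = 13 feeding links.
C = L / S² = 13 / 81 = 0.1605 ≈ 0.160.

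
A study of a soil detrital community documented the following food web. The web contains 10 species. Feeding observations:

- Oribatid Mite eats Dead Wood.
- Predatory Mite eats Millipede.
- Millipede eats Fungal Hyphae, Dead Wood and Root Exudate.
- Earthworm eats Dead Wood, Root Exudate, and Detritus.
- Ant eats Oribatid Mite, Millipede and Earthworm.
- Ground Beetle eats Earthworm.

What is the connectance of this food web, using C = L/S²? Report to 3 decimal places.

The web has S = 10 species and L = 12 feeding links.
C = L / S² = 12 / 100 = 0.1200 ≈ 0.120.

C = 0.120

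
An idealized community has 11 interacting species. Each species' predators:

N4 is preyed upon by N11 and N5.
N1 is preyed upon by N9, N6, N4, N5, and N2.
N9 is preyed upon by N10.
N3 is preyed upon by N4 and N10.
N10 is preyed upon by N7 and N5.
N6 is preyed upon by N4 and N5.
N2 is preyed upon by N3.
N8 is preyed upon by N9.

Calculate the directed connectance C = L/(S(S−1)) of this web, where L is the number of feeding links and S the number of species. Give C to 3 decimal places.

The web has S = 11 species and L = 16 feeding links.
C = L / (S(S−1)) = 16 / 110 = 0.1455 ≈ 0.145.

C = 0.145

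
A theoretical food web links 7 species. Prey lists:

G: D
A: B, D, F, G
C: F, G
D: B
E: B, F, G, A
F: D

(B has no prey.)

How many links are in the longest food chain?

4 links

One longest chain: B → D → F → A → E.
It has 5 species and 4 links.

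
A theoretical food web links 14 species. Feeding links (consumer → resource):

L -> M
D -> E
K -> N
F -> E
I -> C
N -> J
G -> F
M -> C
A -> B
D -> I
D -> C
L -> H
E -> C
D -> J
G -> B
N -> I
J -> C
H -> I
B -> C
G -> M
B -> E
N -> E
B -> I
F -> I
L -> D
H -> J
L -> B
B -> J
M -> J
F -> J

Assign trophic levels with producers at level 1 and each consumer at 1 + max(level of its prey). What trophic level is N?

Trophic level 3

C is a producer → level 1.
E eats C → level 2.
N eats E (level 2); other prey at levels: J 2, I 2 → level 3.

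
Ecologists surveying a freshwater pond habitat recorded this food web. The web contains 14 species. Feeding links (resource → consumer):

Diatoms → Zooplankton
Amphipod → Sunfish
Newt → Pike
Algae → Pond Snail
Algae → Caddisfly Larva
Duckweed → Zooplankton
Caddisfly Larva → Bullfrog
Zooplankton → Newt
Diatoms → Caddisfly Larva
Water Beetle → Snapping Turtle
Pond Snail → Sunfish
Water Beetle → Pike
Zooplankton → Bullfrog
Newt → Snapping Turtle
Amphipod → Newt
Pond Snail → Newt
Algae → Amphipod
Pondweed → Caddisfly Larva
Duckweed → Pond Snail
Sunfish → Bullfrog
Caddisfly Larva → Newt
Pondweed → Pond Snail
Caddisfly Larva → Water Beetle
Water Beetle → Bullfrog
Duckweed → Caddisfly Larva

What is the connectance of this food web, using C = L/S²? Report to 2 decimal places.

The web has S = 14 species and L = 25 feeding links.
C = L / S² = 25 / 196 = 0.1276 ≈ 0.13.

C = 0.13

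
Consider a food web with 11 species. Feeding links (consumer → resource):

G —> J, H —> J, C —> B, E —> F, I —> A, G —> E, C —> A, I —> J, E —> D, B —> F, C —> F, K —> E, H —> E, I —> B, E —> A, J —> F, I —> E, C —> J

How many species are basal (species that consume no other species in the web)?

3

Basal species (no prey listed): F, D, A.
Count: 3.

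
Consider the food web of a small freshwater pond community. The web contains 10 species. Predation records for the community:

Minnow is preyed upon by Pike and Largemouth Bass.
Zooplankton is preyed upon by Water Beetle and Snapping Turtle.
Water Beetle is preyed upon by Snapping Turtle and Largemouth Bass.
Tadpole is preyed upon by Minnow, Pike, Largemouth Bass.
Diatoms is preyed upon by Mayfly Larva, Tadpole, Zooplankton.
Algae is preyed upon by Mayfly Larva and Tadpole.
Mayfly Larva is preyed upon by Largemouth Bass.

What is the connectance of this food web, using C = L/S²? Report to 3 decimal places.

The web has S = 10 species and L = 15 feeding links.
C = L / S² = 15 / 100 = 0.1500 ≈ 0.150.

C = 0.150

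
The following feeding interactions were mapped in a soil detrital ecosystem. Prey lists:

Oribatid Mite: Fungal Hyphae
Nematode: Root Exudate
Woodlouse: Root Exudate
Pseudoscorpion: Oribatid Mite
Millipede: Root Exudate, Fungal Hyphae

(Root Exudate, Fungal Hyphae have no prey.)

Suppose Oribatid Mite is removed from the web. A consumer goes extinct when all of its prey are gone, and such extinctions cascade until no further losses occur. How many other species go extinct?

1

Remove Oribatid Mite.
Round 1: Pseudoscorpion (all prey gone) → extinct.
No further losses. Total secondary extinctions: 1.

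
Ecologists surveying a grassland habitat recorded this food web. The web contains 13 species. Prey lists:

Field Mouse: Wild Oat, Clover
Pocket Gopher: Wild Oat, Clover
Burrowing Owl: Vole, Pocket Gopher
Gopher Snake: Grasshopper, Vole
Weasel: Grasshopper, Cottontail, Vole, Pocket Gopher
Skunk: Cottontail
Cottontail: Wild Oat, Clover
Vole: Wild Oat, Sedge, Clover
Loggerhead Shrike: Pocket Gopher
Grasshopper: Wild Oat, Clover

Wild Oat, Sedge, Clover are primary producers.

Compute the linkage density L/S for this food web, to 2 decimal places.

There are L = 21 links among S = 13 species.
L/S = 21/13 = 1.6154 ≈ 1.62.

L/S = 1.62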